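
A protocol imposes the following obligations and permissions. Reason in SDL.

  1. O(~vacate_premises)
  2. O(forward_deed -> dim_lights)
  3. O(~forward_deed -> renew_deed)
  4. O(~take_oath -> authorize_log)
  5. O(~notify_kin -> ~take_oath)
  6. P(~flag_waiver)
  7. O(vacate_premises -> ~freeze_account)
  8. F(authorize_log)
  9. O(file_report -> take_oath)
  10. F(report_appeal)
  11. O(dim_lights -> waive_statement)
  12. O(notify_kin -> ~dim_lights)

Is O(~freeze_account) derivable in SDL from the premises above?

Premise 7 is O(vacate_premises -> ~freeze_account), but O(vacate_premises) is not derivable from the premises, so it does not yield O(~freeze_account).
No other premise forces O(~freeze_account). An ideal world satisfying every premise can still have ~freeze_account false, so O(~freeze_account) is not derivable.

No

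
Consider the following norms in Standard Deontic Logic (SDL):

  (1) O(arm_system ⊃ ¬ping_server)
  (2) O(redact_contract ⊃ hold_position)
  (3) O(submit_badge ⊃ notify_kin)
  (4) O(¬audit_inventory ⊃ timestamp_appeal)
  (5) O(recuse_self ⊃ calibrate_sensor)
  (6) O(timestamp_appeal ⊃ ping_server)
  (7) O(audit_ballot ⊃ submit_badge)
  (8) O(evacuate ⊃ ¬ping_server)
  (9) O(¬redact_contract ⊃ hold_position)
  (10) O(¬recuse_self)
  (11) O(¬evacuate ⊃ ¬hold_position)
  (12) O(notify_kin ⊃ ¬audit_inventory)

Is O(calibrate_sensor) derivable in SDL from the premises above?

Premise 5 is O(recuse_self ⊃ calibrate_sensor), but O(recuse_self) is not derivable from the premises, so it does not yield O(calibrate_sensor).
No other premise forces O(calibrate_sensor). An ideal world satisfying every premise can still have calibrate_sensor false, so O(calibrate_sensor) is not derivable.

No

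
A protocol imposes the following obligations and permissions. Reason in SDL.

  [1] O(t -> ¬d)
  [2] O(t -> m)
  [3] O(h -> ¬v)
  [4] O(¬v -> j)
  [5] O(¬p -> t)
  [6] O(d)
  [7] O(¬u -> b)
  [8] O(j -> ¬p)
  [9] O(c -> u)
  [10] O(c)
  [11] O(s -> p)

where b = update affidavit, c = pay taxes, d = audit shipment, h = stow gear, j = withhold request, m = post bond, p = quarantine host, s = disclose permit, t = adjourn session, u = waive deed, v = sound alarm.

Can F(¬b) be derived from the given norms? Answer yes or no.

No

Premise 7 is O(¬u -> b), but O(¬u) is not derivable from the premises, so it does not yield O(b).
No other premise forces O(b). An ideal world satisfying every premise can still have ¬b true, so F(¬b) is not derivable.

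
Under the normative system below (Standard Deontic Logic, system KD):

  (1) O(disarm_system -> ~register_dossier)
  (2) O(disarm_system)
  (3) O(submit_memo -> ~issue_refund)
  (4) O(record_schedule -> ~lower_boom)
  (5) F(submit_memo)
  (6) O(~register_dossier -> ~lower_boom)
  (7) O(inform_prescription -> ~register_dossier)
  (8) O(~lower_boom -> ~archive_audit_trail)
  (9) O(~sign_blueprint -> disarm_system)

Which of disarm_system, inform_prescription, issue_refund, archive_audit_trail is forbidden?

archive_audit_trail

Premise 2 gives O(disarm_system).
Applying K to premise 1 (O(disarm_system -> ~register_dossier)) and O(disarm_system) yields O(~register_dossier).
From O(~register_dossier) and premise 6, O(~register_dossier -> ~lower_boom), we obtain O(~lower_boom).
With premise 8, O(~lower_boom -> ~archive_audit_trail), the K-axiom yields O(~archive_audit_trail).
So O(~archive_audit_trail) holds, i.e. archive_audit_trail is forbidden. None of the other listed options is forbidden under the premises.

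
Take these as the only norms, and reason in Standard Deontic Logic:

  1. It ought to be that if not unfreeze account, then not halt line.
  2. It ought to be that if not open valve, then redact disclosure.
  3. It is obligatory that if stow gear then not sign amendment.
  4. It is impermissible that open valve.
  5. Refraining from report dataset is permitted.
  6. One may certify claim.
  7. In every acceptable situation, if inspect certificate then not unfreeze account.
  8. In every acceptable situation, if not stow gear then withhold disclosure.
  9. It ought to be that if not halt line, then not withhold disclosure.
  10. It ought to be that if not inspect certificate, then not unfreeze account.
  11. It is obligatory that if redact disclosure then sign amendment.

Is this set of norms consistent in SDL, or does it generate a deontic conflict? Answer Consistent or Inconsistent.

Inconsistent

Premises 7 and 10 are O(inspect_certificate → ¬unfreeze_account) and O(¬inspect_certificate → ¬unfreeze_account); every ideal world satisfies inspect_certificate or ¬inspect_certificate, so in either case ¬unfreeze_account holds — hence O(¬unfreeze_account).
From O(¬unfreeze_account) and premise 1, O(¬unfreeze_account → ¬halt_line), we obtain O(¬halt_line).
Applying K to premise 9 (O(¬halt_line → ¬withhold_disclosure)) and O(¬halt_line) yields O(¬withhold_disclosure).
Premise 8, O(¬stow_gear → withhold_disclosure), contraposes to O(¬withhold_disclosure → stow_gear); with O(¬withhold_disclosure) we get O(stow_gear).
With premise 3, O(stow_gear → ¬sign_amendment), the K-axiom yields O(¬sign_amendment).
The contrapositive of premise 11 (O(redact_disclosure → sign_amendment)) is O(¬sign_amendment → ¬redact_disclosure), and O(¬sign_amendment) is already established, so O(¬redact_disclosure).
The contrapositive of premise 2 (O(¬open_valve → redact_disclosure)) is O(¬redact_disclosure → open_valve), and O(¬redact_disclosure) is already established, so O(open_valve).
Yet premise 4 is F(open_valve), i.e. O(¬open_valve).
We now have both O(open_valve) and O(¬open_valve) — open_valve is simultaneously obligatory and forbidden, violating the D-axiom.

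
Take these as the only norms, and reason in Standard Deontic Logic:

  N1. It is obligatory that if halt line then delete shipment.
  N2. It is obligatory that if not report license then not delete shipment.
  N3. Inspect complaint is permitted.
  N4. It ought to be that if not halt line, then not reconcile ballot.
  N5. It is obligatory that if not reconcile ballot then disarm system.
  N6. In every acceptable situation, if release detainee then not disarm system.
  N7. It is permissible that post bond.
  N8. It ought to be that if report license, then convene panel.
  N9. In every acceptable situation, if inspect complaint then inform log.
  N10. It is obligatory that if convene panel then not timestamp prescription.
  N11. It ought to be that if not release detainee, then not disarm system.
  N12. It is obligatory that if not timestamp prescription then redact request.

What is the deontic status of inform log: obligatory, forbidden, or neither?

Premise 9 is O(inspect_complaint → inform_log), but O(inspect_complaint) is not derivable from the premises (the permission P(inspect_complaint) asserts only ¬O(¬inspect_complaint), not O(inspect_complaint)), so it does not yield O(inform_log).
No premise or chain of K-axiom applications forces O(inform_log), and none forces O(¬inform_log). So inform_log is neither obligatory nor forbidden under these norms.

Neither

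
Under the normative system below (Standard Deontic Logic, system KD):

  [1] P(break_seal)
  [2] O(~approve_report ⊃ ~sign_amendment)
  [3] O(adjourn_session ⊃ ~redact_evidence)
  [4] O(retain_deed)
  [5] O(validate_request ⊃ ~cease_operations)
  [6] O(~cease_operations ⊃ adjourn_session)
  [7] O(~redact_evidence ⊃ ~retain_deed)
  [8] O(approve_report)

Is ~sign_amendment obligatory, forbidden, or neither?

Neither

Premise 2 is O(~approve_report ⊃ ~sign_amendment), but O(~approve_report) is not derivable from the premises, so it does not yield O(~sign_amendment).
No premise or chain of K-axiom applications forces O(~sign_amendment), and none forces O(sign_amendment). So ~sign_amendment is neither obligatory nor forbidden under these norms.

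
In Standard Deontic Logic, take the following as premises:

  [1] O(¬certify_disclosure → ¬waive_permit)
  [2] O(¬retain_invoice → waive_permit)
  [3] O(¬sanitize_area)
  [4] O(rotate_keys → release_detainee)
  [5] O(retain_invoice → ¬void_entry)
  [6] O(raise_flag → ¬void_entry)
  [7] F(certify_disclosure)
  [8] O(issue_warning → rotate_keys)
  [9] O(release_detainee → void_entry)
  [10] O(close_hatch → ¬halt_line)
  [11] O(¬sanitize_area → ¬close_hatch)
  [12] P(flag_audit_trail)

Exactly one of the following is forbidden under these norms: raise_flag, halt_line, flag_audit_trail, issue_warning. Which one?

issue_warning

Premise 7, F(certify_disclosure), is equivalent to O(¬certify_disclosure).
Applying K to premise 1 (O(¬certify_disclosure → ¬waive_permit)) and O(¬certify_disclosure) yields O(¬waive_permit).
The contrapositive of premise 2 (O(¬retain_invoice → waive_permit)) is O(¬waive_permit → retain_invoice), and O(¬waive_permit) is already established, so O(retain_invoice).
With premise 5, O(retain_invoice → ¬void_entry), the K-axiom yields O(¬void_entry).
The contrapositive of premise 9 (O(release_detainee → void_entry)) is O(¬void_entry → ¬release_detainee), and O(¬void_entry) is already established, so O(¬release_detainee).
Premise 4, O(rotate_keys → release_detainee), contraposes to O(¬release_detainee → ¬rotate_keys); with O(¬release_detainee) we get O(¬rotate_keys).
The contrapositive of premise 8 (O(issue_warning → rotate_keys)) is O(¬rotate_keys → ¬issue_warning), and O(¬rotate_keys) is already established, so O(¬issue_warning).
So O(¬issue_warning) holds, i.e. issue_warning is forbidden. None of the other listed options is forbidden under the premises.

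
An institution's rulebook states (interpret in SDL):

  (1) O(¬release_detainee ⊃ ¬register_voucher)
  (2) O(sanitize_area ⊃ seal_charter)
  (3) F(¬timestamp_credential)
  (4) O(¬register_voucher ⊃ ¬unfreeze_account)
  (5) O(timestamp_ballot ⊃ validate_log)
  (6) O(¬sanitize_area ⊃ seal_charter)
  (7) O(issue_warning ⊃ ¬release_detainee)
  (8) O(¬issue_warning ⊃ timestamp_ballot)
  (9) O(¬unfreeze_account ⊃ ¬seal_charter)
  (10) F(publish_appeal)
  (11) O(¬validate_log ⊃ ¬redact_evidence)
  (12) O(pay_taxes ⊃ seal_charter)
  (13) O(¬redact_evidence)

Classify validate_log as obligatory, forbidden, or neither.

Premises 6 and 2 cover both cases: O(¬sanitize_area ⊃ seal_charter) and O(sanitize_area ⊃ seal_charter). Since ¬sanitize_area ∨ sanitize_area is a tautology, O(seal_charter) follows.
Premise 9 is O(¬unfreeze_account ⊃ ¬seal_charter); contrapositively O(seal_charter ⊃ unfreeze_account). Since O(seal_charter) holds, K gives O(unfreeze_account).
Premise 4, O(¬register_voucher ⊃ ¬unfreeze_account), contraposes to O(unfreeze_account ⊃ register_voucher); with O(unfreeze_account) we get O(register_voucher).
Premise 1, O(¬release_detainee ⊃ ¬register_voucher), contraposes to O(register_voucher ⊃ release_detainee); with O(register_voucher) we get O(release_detainee).
Premise 7, O(issue_warning ⊃ ¬release_detainee), contraposes to O(release_detainee ⊃ ¬issue_warning); with O(release_detainee) we get O(¬issue_warning).
Applying K to premise 8 (O(¬issue_warning ⊃ timestamp_ballot)) and O(¬issue_warning) yields O(timestamp_ballot).
Premise 5 is O(timestamp_ballot ⊃ validate_log); since O(timestamp_ballot), deontic closure gives O(validate_log).
Premises 3, 10, 11, 12, 13 do not contribute to this derivation.
Hence validate_log is obligatory.

Obligatory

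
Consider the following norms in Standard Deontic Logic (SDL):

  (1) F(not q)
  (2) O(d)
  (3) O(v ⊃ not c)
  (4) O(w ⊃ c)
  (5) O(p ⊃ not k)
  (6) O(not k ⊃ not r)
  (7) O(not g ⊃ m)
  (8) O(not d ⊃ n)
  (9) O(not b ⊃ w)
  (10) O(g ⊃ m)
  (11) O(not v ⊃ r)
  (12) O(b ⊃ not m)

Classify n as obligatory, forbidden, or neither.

Neither

Premise 8 is O(not d ⊃ n), but O(not d) is not derivable from the premises, so it does not yield O(n).
No premise or chain of K-axiom applications forces O(n), and none forces O(not n). So n is neither obligatory nor forbidden under these norms.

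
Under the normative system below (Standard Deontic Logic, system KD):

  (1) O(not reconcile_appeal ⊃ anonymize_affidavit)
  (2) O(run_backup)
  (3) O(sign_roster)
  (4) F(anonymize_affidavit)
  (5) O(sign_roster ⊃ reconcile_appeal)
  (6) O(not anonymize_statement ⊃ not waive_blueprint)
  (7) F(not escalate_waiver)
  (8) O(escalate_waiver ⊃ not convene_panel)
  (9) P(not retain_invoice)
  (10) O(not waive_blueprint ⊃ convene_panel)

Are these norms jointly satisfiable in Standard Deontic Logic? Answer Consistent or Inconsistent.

Consistent

Premise 1 is O(not reconcile_appeal ⊃ anonymize_affidavit), but O(not reconcile_appeal) is not derivable from the premises, so it does not yield O(anonymize_affidavit).
So O(anonymize_affidavit) is not derivable, and the apparent clash with O(not anonymize_affidavit) does not arise.
A world satisfying every obligation exists (e.g. anonymize_affidavit=false, anonymize_statement=true, convene_panel=false, escalate_waiver=true, reconcile_appeal=true, retain_invoice=false, run_backup=true, sign_roster=true, waive_blueprint=true); no atom is both obligatory and forbidden, so the set is consistent.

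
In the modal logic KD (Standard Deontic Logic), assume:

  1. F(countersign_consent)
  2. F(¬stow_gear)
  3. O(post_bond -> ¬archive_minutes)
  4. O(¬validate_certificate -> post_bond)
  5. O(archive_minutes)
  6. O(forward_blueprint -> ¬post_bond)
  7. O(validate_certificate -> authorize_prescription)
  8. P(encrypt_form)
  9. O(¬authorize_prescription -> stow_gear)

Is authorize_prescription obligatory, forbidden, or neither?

Obligatory

From premise 5 we have O(archive_minutes).
The contrapositive of premise 3 (O(post_bond -> ¬archive_minutes)) is O(archive_minutes -> ¬post_bond), and O(archive_minutes) is already established, so O(¬post_bond).
The contrapositive of premise 4 (O(¬validate_certificate -> post_bond)) is O(¬post_bond -> validate_certificate), and O(¬post_bond) is already established, so O(validate_certificate).
Applying K to premise 7 (O(validate_certificate -> authorize_prescription)) and O(validate_certificate) yields O(authorize_prescription).
Premises 1, 2, 6, 8, 9 do not contribute to this derivation.
Hence authorize_prescription is obligatory.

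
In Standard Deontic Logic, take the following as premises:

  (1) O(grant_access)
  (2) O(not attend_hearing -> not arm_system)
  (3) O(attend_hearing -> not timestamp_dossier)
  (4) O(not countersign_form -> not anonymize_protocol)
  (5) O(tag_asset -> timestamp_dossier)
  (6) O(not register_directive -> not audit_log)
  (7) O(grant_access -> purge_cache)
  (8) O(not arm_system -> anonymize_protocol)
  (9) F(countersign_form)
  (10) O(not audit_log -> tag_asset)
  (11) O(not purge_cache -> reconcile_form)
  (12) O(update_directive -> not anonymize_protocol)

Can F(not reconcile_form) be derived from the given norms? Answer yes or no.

No

Premise 11 is O(not purge_cache -> reconcile_form), but O(not purge_cache) is not derivable from the premises, so it does not yield O(reconcile_form).
No other premise forces O(reconcile_form). An ideal world satisfying every premise can still have not reconcile_form true, so F(not reconcile_form) is not derivable.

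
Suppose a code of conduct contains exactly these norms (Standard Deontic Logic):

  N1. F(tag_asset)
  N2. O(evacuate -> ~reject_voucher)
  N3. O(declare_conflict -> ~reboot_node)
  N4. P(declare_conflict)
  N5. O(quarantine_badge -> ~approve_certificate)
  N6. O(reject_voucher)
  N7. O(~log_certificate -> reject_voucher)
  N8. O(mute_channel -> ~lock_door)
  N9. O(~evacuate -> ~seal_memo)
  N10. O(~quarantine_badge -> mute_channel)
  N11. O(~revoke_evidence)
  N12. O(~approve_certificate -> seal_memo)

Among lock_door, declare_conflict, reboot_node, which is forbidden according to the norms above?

Premise 6 states O(reject_voucher) outright.
Premise 2, O(evacuate -> ~reject_voucher), contraposes to O(reject_voucher -> ~evacuate); with O(reject_voucher) we get O(~evacuate).
Premise 9 is O(~evacuate -> ~seal_memo); since O(~evacuate), deontic closure gives O(~seal_memo).
Premise 12, O(~approve_certificate -> seal_memo), contraposes to O(~seal_memo -> approve_certificate); with O(~seal_memo) we get O(approve_certificate).
The contrapositive of premise 5 (O(quarantine_badge -> ~approve_certificate)) is O(approve_certificate -> ~quarantine_badge), and O(approve_certificate) is already established, so O(~quarantine_badge).
From O(~quarantine_badge) and premise 10, O(~quarantine_badge -> mute_channel), we obtain O(mute_channel).
With premise 8, O(mute_channel -> ~lock_door), the K-axiom yields O(~lock_door).
So O(~lock_door) holds, i.e. lock_door is forbidden. None of the other listed options is forbidden under the premises.

lock_door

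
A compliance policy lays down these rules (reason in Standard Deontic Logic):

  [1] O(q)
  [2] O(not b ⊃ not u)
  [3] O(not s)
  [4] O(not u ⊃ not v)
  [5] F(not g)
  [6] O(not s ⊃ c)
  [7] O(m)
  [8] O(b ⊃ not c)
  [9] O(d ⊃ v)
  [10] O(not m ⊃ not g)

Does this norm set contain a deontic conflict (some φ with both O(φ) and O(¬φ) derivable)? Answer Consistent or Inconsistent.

Premise 10 is O(not m ⊃ not g), but O(not m) is not derivable from the premises, so it does not yield O(not g).
So O(not g) is not derivable, and the apparent clash with O(g) does not arise.
A world satisfying every obligation exists (e.g. b=false, c=true, d=false, g=true, m=true, q=true, s=false, u=false, v=false); no atom is both obligatory and forbidden, so the set is consistent.

Consistent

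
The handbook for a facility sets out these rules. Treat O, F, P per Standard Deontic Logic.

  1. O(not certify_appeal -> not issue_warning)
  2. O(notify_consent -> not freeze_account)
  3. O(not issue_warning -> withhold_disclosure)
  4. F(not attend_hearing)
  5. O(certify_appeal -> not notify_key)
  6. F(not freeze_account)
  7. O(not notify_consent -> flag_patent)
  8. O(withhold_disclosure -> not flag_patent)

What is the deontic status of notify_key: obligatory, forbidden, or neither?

Forbidden

F(not freeze_account) at premise 6 means O(freeze_account).
The contrapositive of premise 2 (O(notify_consent -> not freeze_account)) is O(freeze_account -> not notify_consent), and O(freeze_account) is already established, so O(not notify_consent).
Applying K to premise 7 (O(not notify_consent -> flag_patent)) and O(not notify_consent) yields O(flag_patent).
Premise 8, O(withhold_disclosure -> not flag_patent), contraposes to O(flag_patent -> not withhold_disclosure); with O(flag_patent) we get O(not withhold_disclosure).
The contrapositive of premise 3 (O(not issue_warning -> withhold_disclosure)) is O(not withhold_disclosure -> issue_warning), and O(not withhold_disclosure) is already established, so O(issue_warning).
Premise 1 is O(not certify_appeal -> not issue_warning); contrapositively O(issue_warning -> certify_appeal). Since O(issue_warning) holds, K gives O(certify_appeal).
With premise 5, O(certify_appeal -> not notify_key), the K-axiom yields O(not notify_key).
Premise 4 does not contribute to this derivation.
Thus O(not notify_key), which is F(notify_key): notify_key is forbidden.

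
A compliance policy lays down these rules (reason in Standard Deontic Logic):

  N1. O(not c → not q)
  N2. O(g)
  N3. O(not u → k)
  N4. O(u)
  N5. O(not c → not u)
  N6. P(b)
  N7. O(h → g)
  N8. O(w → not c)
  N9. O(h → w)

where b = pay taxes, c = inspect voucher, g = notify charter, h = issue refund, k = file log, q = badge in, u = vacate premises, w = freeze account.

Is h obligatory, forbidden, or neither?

Forbidden

Premise 4 states O(u) outright.
Premise 5, O(not c → not u), contraposes to O(u → c); with O(u) we get O(c).
Premise 8 is O(w → not c); contrapositively O(c → not w). Since O(c) holds, K gives O(not w).
The contrapositive of premise 9 (O(h → w)) is O(not w → not h), and O(not w) is already established, so O(not h).
Premises 1, 2, 3, 6, 7 do not contribute to this derivation.
Thus O(not h), which is F(h): h is forbidden.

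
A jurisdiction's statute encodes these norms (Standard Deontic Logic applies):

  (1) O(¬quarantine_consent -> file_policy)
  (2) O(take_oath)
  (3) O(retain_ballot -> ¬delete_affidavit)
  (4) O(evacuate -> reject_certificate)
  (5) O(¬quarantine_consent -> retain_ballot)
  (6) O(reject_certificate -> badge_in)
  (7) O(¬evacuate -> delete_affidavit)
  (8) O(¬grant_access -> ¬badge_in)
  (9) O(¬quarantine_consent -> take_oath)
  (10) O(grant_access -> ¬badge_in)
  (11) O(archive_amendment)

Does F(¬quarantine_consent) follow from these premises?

Premises 10 and 8 cover both cases: O(grant_access -> ¬badge_in) and O(¬grant_access -> ¬badge_in). Since grant_access ∨ ¬grant_access is a tautology, O(¬badge_in) follows.
The contrapositive of premise 6 (O(reject_certificate -> badge_in)) is O(¬badge_in -> ¬reject_certificate), and O(¬badge_in) is already established, so O(¬reject_certificate).
The contrapositive of premise 4 (O(evacuate -> reject_certificate)) is O(¬reject_certificate -> ¬evacuate), and O(¬reject_certificate) is already established, so O(¬evacuate).
From O(¬evacuate) and premise 7, O(¬evacuate -> delete_affidavit), we obtain O(delete_affidavit).
Premise 3, O(retain_ballot -> ¬delete_affidavit), contraposes to O(delete_affidavit -> ¬retain_ballot); with O(delete_affidavit) we get O(¬retain_ballot).
Premise 5, O(¬quarantine_consent -> retain_ballot), contraposes to O(¬retain_ballot -> quarantine_consent); with O(¬retain_ballot) we get O(quarantine_consent).
Premises 1, 2, 9, 11 do not contribute to this derivation.
So O(quarantine_consent) holds, i.e. F(¬quarantine_consent). The claim follows.

Yes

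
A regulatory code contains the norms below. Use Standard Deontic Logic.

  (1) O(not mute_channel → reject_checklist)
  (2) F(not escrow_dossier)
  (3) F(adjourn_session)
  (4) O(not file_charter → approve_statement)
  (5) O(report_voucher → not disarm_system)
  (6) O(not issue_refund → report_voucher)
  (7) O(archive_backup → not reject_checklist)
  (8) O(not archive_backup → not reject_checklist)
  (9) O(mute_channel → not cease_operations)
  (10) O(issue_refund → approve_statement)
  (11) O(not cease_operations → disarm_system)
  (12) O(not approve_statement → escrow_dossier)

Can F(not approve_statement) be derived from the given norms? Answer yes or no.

Yes

Premises 8 and 7 are O(not archive_backup → not reject_checklist) and O(archive_backup → not reject_checklist); every ideal world satisfies not archive_backup or archive_backup, so in either case not reject_checklist holds — hence O(not reject_checklist).
The contrapositive of premise 1 (O(not mute_channel → reject_checklist)) is O(not reject_checklist → mute_channel), and O(not reject_checklist) is already established, so O(mute_channel).
From O(mute_channel) and premise 9, O(mute_channel → not cease_operations), we obtain O(not cease_operations).
Premise 11 is O(not cease_operations → disarm_system); since O(not cease_operations), deontic closure gives O(disarm_system).
The contrapositive of premise 5 (O(report_voucher → not disarm_system)) is O(disarm_system → not report_voucher), and O(disarm_system) is already established, so O(not report_voucher).
Premise 6 is O(not issue_refund → report_voucher); contrapositively O(not report_voucher → issue_refund). Since O(not report_voucher) holds, K gives O(issue_refund).
Premise 10 is O(issue_refund → approve_statement); since O(issue_refund), deontic closure gives O(approve_statement).
Premises 2, 3, 4, 12 do not contribute to this derivation.
So O(approve_statement) holds, i.e. F(not approve_statement). The claim follows.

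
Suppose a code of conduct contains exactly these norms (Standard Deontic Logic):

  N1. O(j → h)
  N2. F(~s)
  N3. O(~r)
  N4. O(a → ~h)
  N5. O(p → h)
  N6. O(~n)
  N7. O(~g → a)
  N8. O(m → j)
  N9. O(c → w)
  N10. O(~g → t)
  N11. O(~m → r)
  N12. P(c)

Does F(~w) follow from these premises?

Premise 9 is O(c → w), but O(c) is not derivable from the premises (the permission P(c) asserts only ~O(~c), not O(c)), so it does not yield O(w).
No other premise forces O(w). An ideal world satisfying every premise can still have ~w true, so F(~w) is not derivable.

No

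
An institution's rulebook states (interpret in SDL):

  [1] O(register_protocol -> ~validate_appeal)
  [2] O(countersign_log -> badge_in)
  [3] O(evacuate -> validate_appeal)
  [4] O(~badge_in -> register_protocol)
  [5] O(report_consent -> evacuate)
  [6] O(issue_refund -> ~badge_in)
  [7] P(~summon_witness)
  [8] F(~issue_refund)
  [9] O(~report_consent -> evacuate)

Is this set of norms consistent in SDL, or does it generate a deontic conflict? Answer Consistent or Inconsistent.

Inconsistent

By case analysis on report_consent: premise 5 gives O(report_consent -> evacuate) and premise 9 gives O(~report_consent -> evacuate), so O(evacuate) either way.
Premise 3 is O(evacuate -> validate_appeal); since O(evacuate), deontic closure gives O(validate_appeal).
The contrapositive of premise 1 (O(register_protocol -> ~validate_appeal)) is O(validate_appeal -> ~register_protocol), and O(validate_appeal) is already established, so O(~register_protocol).
Premise 4, O(~badge_in -> register_protocol), contraposes to O(~register_protocol -> badge_in); with O(~register_protocol) we get O(badge_in).
Premise 6 is O(issue_refund -> ~badge_in); contrapositively O(badge_in -> ~issue_refund). Since O(badge_in) holds, K gives O(~issue_refund).
But premise 8, F(~issue_refund), means O(issue_refund).
We now have both O(~issue_refund) and O(issue_refund) — issue_refund is simultaneously obligatory and forbidden, violating the D-axiom.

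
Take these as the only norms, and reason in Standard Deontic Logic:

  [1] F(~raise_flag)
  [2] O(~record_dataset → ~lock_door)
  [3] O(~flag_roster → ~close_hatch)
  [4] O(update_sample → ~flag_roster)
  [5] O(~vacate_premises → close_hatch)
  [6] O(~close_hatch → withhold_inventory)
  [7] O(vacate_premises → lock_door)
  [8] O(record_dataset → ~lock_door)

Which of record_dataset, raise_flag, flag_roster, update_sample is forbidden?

update_sample

By case analysis on record_dataset: premise 8 gives O(record_dataset → ~lock_door) and premise 2 gives O(~record_dataset → ~lock_door), so O(~lock_door) either way.
The contrapositive of premise 7 (O(vacate_premises → lock_door)) is O(~lock_door → ~vacate_premises), and O(~lock_door) is already established, so O(~vacate_premises).
With premise 5, O(~vacate_premises → close_hatch), the K-axiom yields O(close_hatch).
Premise 3, O(~flag_roster → ~close_hatch), contraposes to O(close_hatch → flag_roster); with O(close_hatch) we get O(flag_roster).
Premise 4 is O(update_sample → ~flag_roster); contrapositively O(flag_roster → ~update_sample). Since O(flag_roster) holds, K gives O(~update_sample).
So O(~update_sample) holds, i.e. update_sample is forbidden. None of the other listed options is forbidden under the premises.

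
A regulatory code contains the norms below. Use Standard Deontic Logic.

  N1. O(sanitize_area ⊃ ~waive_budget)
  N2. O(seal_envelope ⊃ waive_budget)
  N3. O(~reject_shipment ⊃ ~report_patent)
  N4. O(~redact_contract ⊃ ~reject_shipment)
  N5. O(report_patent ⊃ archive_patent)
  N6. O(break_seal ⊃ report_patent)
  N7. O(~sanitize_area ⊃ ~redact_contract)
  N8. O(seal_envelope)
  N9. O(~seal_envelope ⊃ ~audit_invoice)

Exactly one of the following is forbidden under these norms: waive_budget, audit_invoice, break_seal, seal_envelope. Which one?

break_seal

Premise 8 states O(seal_envelope) outright.
From O(seal_envelope) and premise 2, O(seal_envelope ⊃ waive_budget), we obtain O(waive_budget).
The contrapositive of premise 1 (O(sanitize_area ⊃ ~waive_budget)) is O(waive_budget ⊃ ~sanitize_area), and O(waive_budget) is already established, so O(~sanitize_area).
From O(~sanitize_area) and premise 7, O(~sanitize_area ⊃ ~redact_contract), we obtain O(~redact_contract).
With premise 4, O(~redact_contract ⊃ ~reject_shipment), the K-axiom yields O(~reject_shipment).
Applying K to premise 3 (O(~reject_shipment ⊃ ~report_patent)) and O(~reject_shipment) yields O(~report_patent).
The contrapositive of premise 6 (O(break_seal ⊃ report_patent)) is O(~report_patent ⊃ ~break_seal), and O(~report_patent) is already established, so O(~break_seal).
So O(~break_seal) holds, i.e. break_seal is forbidden. None of the other listed options is forbidden under the premises.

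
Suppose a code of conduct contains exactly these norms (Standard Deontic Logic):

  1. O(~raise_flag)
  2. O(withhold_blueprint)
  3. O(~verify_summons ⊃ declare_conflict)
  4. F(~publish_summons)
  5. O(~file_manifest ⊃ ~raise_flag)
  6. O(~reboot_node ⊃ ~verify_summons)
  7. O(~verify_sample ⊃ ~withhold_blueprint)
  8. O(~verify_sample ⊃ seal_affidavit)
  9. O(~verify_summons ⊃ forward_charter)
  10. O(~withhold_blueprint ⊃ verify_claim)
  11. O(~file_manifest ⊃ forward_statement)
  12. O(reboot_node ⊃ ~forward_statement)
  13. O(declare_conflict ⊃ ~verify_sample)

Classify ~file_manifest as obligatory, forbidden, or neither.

Forbidden

From premise 2 we have O(withhold_blueprint).
Premise 7 is O(~verify_sample ⊃ ~withhold_blueprint); contrapositively O(withhold_blueprint ⊃ verify_sample). Since O(withhold_blueprint) holds, K gives O(verify_sample).
Premise 13, O(declare_conflict ⊃ ~verify_sample), contraposes to O(verify_sample ⊃ ~declare_conflict); with O(verify_sample) we get O(~declare_conflict).
The contrapositive of premise 3 (O(~verify_summons ⊃ declare_conflict)) is O(~declare_conflict ⊃ verify_summons), and O(~declare_conflict) is already established, so O(verify_summons).
Premise 6 is O(~reboot_node ⊃ ~verify_summons); contrapositively O(verify_summons ⊃ reboot_node). Since O(verify_summons) holds, K gives O(reboot_node).
With premise 12, O(reboot_node ⊃ ~forward_statement), the K-axiom yields O(~forward_statement).
The contrapositive of premise 11 (O(~file_manifest ⊃ forward_statement)) is O(~forward_statement ⊃ file_manifest), and O(~forward_statement) is already established, so O(file_manifest).
Premises 1, 4, 5, 8, 9, 10 do not contribute to this derivation.
Thus O(file_manifest), which is F(~file_manifest): ~file_manifest is forbidden.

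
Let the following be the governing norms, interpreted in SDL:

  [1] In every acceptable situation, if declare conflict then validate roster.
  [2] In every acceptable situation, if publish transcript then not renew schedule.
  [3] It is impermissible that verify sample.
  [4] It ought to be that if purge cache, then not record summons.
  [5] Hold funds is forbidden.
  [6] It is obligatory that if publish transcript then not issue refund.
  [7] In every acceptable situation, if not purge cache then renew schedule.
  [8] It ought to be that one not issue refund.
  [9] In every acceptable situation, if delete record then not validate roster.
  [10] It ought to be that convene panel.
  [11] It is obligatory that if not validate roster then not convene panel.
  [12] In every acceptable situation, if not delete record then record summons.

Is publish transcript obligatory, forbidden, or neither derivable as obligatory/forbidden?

Forbidden

Premise 10 gives O(convene_panel).
The contrapositive of premise 11 (O(¬validate_roster → ¬convene_panel)) is O(convene_panel → validate_roster), and O(convene_panel) is already established, so O(validate_roster).
Premise 9, O(delete_record → ¬validate_roster), contraposes to O(validate_roster → ¬delete_record); with O(validate_roster) we get O(¬delete_record).
With premise 12, O(¬delete_record → record_summons), the K-axiom yields O(record_summons).
Premise 4 is O(purge_cache → ¬record_summons); contrapositively O(record_summons → ¬purge_cache). Since O(record_summons) holds, K gives O(¬purge_cache).
Applying K to premise 7 (O(¬purge_cache → renew_schedule)) and O(¬purge_cache) yields O(renew_schedule).
Premise 2 is O(publish_transcript → ¬renew_schedule); contrapositively O(renew_schedule → ¬publish_transcript). Since O(renew_schedule) holds, K gives O(¬publish_transcript).
Premises 1, 3, 5, 6, 8 do not contribute to this derivation.
Thus O(¬publish_transcript), which is F(publish_transcript): publish_transcript is forbidden.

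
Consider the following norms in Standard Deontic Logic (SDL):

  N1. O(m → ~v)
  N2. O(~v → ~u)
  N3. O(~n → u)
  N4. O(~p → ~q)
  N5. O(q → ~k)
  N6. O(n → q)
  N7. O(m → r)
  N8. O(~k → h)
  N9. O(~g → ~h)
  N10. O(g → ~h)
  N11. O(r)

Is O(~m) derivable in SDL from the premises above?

By case analysis on ~g: premise 9 gives O(~g → ~h) and premise 10 gives O(g → ~h), so O(~h) either way.
Premise 8 is O(~k → h); contrapositively O(~h → k). Since O(~h) holds, K gives O(k).
Premise 5 is O(q → ~k); contrapositively O(k → ~q). Since O(k) holds, K gives O(~q).
Premise 6 is O(n → q); contrapositively O(~q → ~n). Since O(~q) holds, K gives O(~n).
Premise 3 is O(~n → u); since O(~n), deontic closure gives O(u).
Premise 2 is O(~v → ~u); contrapositively O(u → v). Since O(u) holds, K gives O(v).
Premise 1, O(m → ~v), contraposes to O(v → ~m); with O(v) we get O(~m).
Premises 4, 7, 11 do not contribute to this derivation.
So O(~m) follows.

Yes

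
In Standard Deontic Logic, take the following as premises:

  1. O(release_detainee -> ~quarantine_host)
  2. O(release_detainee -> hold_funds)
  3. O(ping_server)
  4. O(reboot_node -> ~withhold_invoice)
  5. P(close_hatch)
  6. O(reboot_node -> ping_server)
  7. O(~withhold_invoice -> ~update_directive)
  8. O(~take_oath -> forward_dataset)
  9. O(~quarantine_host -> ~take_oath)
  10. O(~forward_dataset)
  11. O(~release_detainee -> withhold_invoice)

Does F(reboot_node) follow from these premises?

From premise 10 we have O(~forward_dataset).
The contrapositive of premise 8 (O(~take_oath -> forward_dataset)) is O(~forward_dataset -> take_oath), and O(~forward_dataset) is already established, so O(take_oath).
Premise 9, O(~quarantine_host -> ~take_oath), contraposes to O(take_oath -> quarantine_host); with O(take_oath) we get O(quarantine_host).
Premise 1 is O(release_detainee -> ~quarantine_host); contrapositively O(quarantine_host -> ~release_detainee). Since O(quarantine_host) holds, K gives O(~release_detainee).
Premise 11 is O(~release_detainee -> withhold_invoice); since O(~release_detainee), deontic closure gives O(withhold_invoice).
Premise 4 is O(reboot_node -> ~withhold_invoice); contrapositively O(withhold_invoice -> ~reboot_node). Since O(withhold_invoice) holds, K gives O(~reboot_node).
Premises 2, 3, 5, 6, 7 do not contribute to this derivation.
So O(~reboot_node) holds, i.e. F(reboot_node). The claim follows.

Yes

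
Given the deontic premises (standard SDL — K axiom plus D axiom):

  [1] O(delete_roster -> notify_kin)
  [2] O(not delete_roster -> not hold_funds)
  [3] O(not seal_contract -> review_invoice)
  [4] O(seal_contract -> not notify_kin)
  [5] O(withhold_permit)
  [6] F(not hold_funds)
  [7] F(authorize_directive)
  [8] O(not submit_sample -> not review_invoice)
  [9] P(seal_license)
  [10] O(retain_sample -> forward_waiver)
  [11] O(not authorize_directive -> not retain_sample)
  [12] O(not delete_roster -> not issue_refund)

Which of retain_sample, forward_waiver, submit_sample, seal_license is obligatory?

Premise 6 is F(not hold_funds), i.e. O(hold_funds).
Premise 2, O(not delete_roster -> not hold_funds), contraposes to O(hold_funds -> delete_roster); with O(hold_funds) we get O(delete_roster).
With premise 1, O(delete_roster -> notify_kin), the K-axiom yields O(notify_kin).
Premise 4, O(seal_contract -> not notify_kin), contraposes to O(notify_kin -> not seal_contract); with O(notify_kin) we get O(not seal_contract).
Premise 3 is O(not seal_contract -> review_invoice); since O(not seal_contract), deontic closure gives O(review_invoice).
Premise 8, O(not submit_sample -> not review_invoice), contraposes to O(review_invoice -> submit_sample); with O(review_invoice) we get O(submit_sample).
So O(submit_sample) holds — submit_sample is obligatory. None of the other listed options is made obligatory by any chain of premises.

submit_sample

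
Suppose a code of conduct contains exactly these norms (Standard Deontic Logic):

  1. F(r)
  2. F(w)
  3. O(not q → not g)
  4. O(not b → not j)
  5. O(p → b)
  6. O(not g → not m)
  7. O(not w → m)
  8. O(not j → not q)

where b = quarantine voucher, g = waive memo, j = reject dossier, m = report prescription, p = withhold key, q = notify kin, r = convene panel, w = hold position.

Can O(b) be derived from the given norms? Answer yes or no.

Yes

Premise 2 is F(w), i.e. O(not w).
From O(not w) and premise 7, O(not w → m), we obtain O(m).
Premise 6, O(not g → not m), contraposes to O(m → g); with O(m) we get O(g).
The contrapositive of premise 3 (O(not q → not g)) is O(g → q), and O(g) is already established, so O(q).
Premise 8 is O(not j → not q); contrapositively O(q → j). Since O(q) holds, K gives O(j).
Premise 4, O(not b → not j), contraposes to O(j → b); with O(j) we get O(b).
Premises 1, 5 do not contribute to this derivation.
So O(b) follows.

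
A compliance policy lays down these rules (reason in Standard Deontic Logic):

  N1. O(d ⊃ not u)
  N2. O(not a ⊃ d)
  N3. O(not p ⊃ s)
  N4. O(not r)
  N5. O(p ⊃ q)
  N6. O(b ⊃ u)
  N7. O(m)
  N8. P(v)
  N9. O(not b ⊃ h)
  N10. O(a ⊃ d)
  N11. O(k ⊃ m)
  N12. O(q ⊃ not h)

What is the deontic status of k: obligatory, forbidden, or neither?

Neither

Premise 11 is O(k ⊃ m); even if O(m) held, inferring O(k) would be affirming the consequent — invalid.
No premise or chain of K-axiom applications forces O(k), and none forces O(not k). So k is neither obligatory nor forbidden under these norms.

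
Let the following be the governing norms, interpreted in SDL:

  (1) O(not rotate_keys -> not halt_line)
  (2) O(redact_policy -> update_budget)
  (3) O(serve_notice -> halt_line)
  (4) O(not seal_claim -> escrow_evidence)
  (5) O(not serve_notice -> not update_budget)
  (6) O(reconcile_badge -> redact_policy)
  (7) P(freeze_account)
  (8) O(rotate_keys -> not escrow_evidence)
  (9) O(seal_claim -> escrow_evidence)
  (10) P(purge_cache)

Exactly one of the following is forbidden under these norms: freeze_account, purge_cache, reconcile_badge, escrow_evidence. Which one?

Premises 4 and 9 are O(not seal_claim -> escrow_evidence) and O(seal_claim -> escrow_evidence); every ideal world satisfies not seal_claim or seal_claim, so in either case escrow_evidence holds — hence O(escrow_evidence).
Premise 8 is O(rotate_keys -> not escrow_evidence); contrapositively O(escrow_evidence -> not rotate_keys). Since O(escrow_evidence) holds, K gives O(not rotate_keys).
Premise 1 is O(not rotate_keys -> not halt_line); since O(not rotate_keys), deontic closure gives O(not halt_line).
Premise 3 is O(serve_notice -> halt_line); contrapositively O(not halt_line -> not serve_notice). Since O(not halt_line) holds, K gives O(not serve_notice).
From O(not serve_notice) and premise 5, O(not serve_notice -> not update_budget), we obtain O(not update_budget).
Premise 2 is O(redact_policy -> update_budget); contrapositively O(not update_budget -> not redact_policy). Since O(not update_budget) holds, K gives O(not redact_policy).
The contrapositive of premise 6 (O(reconcile_badge -> redact_policy)) is O(not redact_policy -> not reconcile_badge), and O(not redact_policy) is already established, so O(not reconcile_badge).
So O(not reconcile_badge) holds, i.e. reconcile_badge is forbidden. None of the other listed options is forbidden under the premises.

reconcile_badge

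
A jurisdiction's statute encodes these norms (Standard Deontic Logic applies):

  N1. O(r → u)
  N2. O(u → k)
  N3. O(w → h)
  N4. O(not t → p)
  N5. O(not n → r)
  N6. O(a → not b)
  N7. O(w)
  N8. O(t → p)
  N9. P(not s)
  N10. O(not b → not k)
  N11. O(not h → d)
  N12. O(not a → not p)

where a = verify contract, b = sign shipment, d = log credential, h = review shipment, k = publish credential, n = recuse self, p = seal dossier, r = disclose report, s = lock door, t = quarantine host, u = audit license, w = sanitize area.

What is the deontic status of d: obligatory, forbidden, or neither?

Premise 11 is O(not h → d), but O(not h) is not derivable from the premises, so it does not yield O(d).
No premise or chain of K-axiom applications forces O(d), and none forces O(not d). So d is neither obligatory nor forbidden under these norms.

Neither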